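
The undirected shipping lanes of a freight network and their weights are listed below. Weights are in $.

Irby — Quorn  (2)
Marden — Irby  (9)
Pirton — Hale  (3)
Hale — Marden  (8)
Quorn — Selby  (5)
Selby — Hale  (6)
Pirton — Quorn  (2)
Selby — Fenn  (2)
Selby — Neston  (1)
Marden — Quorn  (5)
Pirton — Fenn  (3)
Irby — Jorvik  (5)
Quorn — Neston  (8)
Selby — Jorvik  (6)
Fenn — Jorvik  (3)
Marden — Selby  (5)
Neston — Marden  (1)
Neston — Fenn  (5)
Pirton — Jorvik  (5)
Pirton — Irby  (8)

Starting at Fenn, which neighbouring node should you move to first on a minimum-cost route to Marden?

Selby

Enumerating some paths:
Fenn → Selby → Marden: 2+5 = 7
Fenn → Neston → Marden: 5+1 = 6
Fenn → Selby → Neston → Marden: 2+1+1 = 4
The minimum is $4 via Fenn → Selby → Neston → Marden.
So from Fenn the first move is to Selby.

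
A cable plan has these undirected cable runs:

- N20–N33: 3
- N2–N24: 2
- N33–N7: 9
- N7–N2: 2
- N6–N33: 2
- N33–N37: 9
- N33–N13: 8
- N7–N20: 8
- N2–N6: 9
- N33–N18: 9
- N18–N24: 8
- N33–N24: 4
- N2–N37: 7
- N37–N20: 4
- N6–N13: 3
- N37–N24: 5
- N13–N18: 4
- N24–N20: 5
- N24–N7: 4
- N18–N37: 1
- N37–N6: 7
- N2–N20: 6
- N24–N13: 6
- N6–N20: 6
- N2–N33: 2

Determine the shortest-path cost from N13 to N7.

9

Candidate routes:
N13–N33–N2–N7: 8+2+2 = 12
N13–N24–N2–N7: 6+2+2 = 10
N13–N24–N7: 6+4 = 10
N13–N6–N33–N2–N7: 3+2+2+2 = 9
The minimum is 9 via N13–N6–N33–N2–N7.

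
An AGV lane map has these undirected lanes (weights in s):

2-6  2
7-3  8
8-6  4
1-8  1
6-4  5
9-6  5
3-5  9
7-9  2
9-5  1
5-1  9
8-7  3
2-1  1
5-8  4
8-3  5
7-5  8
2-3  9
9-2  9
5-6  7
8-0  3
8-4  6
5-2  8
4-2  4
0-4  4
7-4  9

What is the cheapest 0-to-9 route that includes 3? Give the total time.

Best 0 to 3: 0–8–3 costing 8
Shortest 3→9: 3–7–9 = 10
Total via 3: 8 + 10 = 18 s.

18 s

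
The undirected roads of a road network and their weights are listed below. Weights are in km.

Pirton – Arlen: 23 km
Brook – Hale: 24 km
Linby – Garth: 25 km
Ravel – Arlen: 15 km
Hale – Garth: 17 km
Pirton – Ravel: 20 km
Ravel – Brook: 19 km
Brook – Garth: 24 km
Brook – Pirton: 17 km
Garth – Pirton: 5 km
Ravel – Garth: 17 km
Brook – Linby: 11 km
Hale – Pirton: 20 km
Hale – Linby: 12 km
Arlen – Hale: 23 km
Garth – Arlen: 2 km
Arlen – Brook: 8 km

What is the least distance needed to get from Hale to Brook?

23 km

Candidate routes:
Hale → Linby → Brook: 12+11 = 23
Hale → Brook: 24 = 24
Hale → Arlen → Brook: 23+8 = 31
Hale → Garth → Arlen → Brook: 17+2+8 = 27
Cheapest is Hale → Linby → Brook at 23 km.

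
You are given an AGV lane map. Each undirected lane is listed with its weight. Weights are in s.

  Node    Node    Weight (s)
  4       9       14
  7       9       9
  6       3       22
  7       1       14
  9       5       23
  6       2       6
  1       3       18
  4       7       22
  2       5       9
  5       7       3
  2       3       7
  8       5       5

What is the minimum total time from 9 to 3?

Shortest distances from 9:
9: 0
7: 9  (via 9)
5: 12  (via 7)
4: 14  (via 9)
8: 17  (via 5)
2: 21  (via 5)
1: 23  (via 7)
6: 27  (via 2)
3: 28  (via 2)
Shortest route: 9 → 7 → 5 → 2 → 3 = 28 s.

28 s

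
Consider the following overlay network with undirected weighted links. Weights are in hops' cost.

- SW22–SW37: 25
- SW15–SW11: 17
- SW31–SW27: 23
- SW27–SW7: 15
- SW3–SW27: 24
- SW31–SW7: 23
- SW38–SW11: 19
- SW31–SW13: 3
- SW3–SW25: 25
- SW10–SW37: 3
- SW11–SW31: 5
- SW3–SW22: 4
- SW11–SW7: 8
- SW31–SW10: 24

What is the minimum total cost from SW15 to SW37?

Compare a few routes:
SW15 → SW11 → SW7 → SW31 → SW10 → SW37: 17+8+23+24+3 = 75
SW15 → SW11 → SW31 → SW10 → SW37: 17+5+24+3 = 49
The minimum is 49 hops' cost via SW15 → SW11 → SW31 → SW10 → SW37.

49 hops' cost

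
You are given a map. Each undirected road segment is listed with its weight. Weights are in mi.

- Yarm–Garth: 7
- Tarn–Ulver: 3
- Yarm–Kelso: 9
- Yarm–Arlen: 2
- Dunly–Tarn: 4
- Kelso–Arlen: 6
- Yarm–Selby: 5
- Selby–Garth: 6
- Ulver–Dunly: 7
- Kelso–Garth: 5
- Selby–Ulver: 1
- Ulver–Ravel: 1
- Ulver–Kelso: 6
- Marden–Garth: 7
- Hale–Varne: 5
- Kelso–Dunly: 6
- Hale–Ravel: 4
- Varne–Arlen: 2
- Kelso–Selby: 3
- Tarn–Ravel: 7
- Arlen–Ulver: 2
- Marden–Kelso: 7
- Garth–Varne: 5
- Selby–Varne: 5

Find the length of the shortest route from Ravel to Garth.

8 mi

Enumerating some paths:
Ravel → Ulver → Selby → Kelso → Garth: 1+1+3+5 = 10
Ravel → Ulver → Selby → Garth: 1+1+6 = 8
Cheapest is Ravel → Ulver → Selby → Garth at 8 mi.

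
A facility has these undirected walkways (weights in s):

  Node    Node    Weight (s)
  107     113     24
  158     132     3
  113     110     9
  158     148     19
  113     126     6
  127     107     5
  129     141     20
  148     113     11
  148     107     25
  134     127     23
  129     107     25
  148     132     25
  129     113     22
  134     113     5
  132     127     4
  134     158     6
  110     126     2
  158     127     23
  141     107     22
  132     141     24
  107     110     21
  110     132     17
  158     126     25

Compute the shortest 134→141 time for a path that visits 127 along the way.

40 s

Shortest 134→127: 134–158–132–127 = 13
Best 127 to 141: 127–107–141 costing 27
Total via 127: 13 + 27 = 40 s.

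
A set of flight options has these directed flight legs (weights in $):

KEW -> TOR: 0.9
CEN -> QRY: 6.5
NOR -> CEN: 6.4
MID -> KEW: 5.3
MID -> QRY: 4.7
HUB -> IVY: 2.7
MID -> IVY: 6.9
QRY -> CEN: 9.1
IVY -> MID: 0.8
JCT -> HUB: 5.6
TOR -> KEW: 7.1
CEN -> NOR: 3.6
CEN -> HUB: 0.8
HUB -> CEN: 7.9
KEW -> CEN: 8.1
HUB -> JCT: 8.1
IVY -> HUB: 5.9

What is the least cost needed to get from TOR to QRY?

$21.7

Running Dijkstra from TOR:
TOR: 0
KEW: 7.1  (via TOR)
CEN: 15.2  (via KEW)
HUB: 16  (via CEN)
IVY: 18.7  (via HUB)
NOR: 18.8  (via CEN)
MID: 19.5  (via IVY)
QRY: 21.7  (via CEN)
Shortest route: TOR–KEW–CEN–QRY = $21.7.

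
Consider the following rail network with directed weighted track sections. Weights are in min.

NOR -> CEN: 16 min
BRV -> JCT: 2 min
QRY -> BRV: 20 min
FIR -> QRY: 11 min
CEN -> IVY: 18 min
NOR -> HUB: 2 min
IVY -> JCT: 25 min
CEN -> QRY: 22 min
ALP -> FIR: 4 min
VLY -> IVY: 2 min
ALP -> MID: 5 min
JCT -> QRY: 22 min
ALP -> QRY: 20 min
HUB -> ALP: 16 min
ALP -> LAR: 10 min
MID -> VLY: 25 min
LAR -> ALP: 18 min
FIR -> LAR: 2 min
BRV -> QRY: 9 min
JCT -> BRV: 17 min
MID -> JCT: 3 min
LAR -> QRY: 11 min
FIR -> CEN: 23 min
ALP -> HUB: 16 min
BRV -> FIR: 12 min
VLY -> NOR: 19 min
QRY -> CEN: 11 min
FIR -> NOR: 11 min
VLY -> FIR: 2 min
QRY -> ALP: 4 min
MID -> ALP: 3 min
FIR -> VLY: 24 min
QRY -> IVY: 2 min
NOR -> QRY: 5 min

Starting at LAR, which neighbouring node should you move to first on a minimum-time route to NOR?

Enumerating some paths:
LAR → ALP → FIR → NOR: 18+4+11 = 33
LAR → QRY → ALP → FIR → NOR: 11+4+4+11 = 30
The minimum is 30 min via LAR → QRY → ALP → FIR → NOR.
So from LAR the first move is to QRY.

QRY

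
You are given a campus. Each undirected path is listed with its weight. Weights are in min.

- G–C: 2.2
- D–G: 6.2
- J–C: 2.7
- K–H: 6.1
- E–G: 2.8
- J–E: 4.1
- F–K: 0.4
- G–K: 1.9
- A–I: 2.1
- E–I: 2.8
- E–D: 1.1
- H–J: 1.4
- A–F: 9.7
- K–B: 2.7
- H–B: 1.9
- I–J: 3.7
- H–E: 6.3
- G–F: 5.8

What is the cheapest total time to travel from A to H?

Shortest distances from A:
A: 0
I: 2.1  (via A)
E: 4.9  (via I)
J: 5.8  (via I)
D: 6  (via E)
H: 7.2  (via J)
Shortest route: A → I → J → H = 7.2 min.

7.2 min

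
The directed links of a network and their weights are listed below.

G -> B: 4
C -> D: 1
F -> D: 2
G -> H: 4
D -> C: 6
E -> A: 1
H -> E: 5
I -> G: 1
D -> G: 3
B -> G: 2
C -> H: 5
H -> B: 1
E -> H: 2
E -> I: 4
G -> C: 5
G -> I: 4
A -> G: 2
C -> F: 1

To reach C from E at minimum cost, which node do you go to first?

Candidate routes:
E - I - G - C: 4+1+5 = 10
E - H - B - G - C: 2+1+2+5 = 10
E - A - G - C: 1+2+5 = 8
Cheapest is E - A - G - C at 8.
So from E the first move is to A.

A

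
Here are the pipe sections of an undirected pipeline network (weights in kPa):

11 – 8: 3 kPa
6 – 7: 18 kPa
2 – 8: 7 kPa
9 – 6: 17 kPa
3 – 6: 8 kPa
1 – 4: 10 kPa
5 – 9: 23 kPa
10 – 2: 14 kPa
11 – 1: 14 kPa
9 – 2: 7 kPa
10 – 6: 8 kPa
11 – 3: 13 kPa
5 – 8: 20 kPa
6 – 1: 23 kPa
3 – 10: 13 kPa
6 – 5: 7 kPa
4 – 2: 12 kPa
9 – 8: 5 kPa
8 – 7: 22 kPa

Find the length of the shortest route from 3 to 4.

35 kPa

Compare a few routes:
3 - 11 - 8 - 2 - 4: 13+3+7+12 = 35
3 - 11 - 8 - 9 - 2 - 4: 13+3+5+7+12 = 40
3 - 11 - 1 - 4: 13+14+10 = 37
3 - 10 - 2 - 4: 13+14+12 = 39
The minimum is 35 kPa via 3 - 11 - 8 - 2 - 4.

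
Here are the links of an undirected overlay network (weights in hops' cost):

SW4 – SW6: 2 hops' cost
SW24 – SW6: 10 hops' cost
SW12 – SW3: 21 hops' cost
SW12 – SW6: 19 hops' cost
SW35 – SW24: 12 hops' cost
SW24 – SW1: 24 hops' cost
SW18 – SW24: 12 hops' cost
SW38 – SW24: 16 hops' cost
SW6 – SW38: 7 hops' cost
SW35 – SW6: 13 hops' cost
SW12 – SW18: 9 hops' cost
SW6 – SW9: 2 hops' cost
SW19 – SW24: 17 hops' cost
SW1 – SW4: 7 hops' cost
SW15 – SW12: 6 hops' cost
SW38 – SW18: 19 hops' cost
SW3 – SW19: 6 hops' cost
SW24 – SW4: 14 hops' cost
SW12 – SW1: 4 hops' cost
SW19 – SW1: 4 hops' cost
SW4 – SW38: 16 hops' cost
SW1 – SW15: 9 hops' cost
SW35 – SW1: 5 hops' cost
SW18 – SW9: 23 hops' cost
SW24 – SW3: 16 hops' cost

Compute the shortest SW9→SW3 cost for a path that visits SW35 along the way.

30 hops' cost

Best SW9 to SW35: SW9–SW6–SW35 costing 15
Shortest SW35→SW3: SW35–SW1–SW19–SW3 = 15
Total via SW35: 15 + 15 = 30 hops' cost.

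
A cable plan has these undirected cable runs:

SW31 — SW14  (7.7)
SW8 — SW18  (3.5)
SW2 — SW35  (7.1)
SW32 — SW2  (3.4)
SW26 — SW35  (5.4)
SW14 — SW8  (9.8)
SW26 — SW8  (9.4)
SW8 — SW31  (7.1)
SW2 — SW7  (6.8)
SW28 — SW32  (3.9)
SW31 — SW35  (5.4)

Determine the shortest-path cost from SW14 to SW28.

27.5

Candidate routes:
SW14 - SW31 - SW35 - SW2 - SW32 - SW28: 7.7+5.4+7.1+3.4+3.9 = 27.5
SW14 - SW8 - SW31 - SW35 - SW2 - SW32 - SW28: 9.8+7.1+5.4+7.1+3.4+3.9 = 36.7
Cheapest is SW14 - SW31 - SW35 - SW2 - SW32 - SW28 at 27.5.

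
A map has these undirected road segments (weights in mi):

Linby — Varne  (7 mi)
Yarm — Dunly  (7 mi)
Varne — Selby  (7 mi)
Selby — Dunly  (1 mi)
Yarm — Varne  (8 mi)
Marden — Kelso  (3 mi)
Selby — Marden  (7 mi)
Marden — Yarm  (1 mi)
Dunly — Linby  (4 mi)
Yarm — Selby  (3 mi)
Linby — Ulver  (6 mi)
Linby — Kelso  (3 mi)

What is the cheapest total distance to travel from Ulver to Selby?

Running Dijkstra from Ulver:
Ulver: 0
Linby: 6  (via Ulver)
Kelso: 9  (via Linby)
Dunly: 10  (via Linby)
Selby: 11  (via Dunly)
Shortest route: Ulver–Linby–Dunly–Selby = 11 mi.

11 mi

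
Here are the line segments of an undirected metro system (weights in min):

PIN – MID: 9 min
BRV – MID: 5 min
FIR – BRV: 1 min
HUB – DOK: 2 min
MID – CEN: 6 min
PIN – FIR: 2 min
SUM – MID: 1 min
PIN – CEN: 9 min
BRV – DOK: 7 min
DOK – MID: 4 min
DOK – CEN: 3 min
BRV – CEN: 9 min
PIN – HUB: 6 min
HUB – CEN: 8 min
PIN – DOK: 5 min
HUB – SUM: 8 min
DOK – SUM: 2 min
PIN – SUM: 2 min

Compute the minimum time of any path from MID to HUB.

5 min

Running Dijkstra from MID:
MID: 0
SUM: 1  (via MID)
PIN: 3  (via SUM)
DOK: 3  (via SUM)
HUB: 5  (via DOK)
Shortest route: MID–SUM–DOK–HUB = 5 min.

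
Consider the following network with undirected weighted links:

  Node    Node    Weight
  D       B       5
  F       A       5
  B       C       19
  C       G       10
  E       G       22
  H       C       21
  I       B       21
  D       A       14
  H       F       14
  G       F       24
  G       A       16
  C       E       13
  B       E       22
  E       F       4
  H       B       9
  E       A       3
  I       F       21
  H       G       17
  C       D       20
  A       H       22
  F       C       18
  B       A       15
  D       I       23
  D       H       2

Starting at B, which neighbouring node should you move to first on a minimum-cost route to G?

D

Compare a few routes:
B–H–G: 9+17 = 26
B–D–H–G: 5+2+17 = 24
The minimum is 24 via B–D–H–G.
So from B the first move is to D.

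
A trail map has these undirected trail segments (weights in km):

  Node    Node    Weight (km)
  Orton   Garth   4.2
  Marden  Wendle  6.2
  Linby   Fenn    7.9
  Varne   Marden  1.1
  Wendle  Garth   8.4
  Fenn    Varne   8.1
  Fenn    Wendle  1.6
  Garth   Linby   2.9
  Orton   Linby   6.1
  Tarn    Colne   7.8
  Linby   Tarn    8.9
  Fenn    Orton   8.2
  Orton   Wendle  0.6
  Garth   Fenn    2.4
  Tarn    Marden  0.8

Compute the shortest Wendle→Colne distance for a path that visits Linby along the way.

23.4 km

Shortest Wendle→Linby: Wendle–Orton–Linby = 6.7
Best Linby to Colne: Linby–Tarn–Colne costing 16.7
Total via Linby: 6.7 + 16.7 = 23.4 km.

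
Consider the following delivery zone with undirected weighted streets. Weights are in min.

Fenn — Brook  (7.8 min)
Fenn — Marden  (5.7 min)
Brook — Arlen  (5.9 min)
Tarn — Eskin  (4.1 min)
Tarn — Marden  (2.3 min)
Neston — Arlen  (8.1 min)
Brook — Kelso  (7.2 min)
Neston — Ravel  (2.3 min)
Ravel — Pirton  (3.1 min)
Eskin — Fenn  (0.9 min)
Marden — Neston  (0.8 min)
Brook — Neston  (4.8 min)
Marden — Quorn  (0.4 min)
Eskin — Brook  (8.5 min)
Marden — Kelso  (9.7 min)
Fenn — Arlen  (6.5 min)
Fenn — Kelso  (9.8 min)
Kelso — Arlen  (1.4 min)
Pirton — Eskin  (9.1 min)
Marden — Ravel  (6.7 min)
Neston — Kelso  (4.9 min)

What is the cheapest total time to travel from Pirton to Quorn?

Candidate routes:
Pirton–Ravel–Neston–Marden–Quorn: 3.1+2.3+0.8+0.4 = 6.6
Pirton–Ravel–Marden–Quorn: 3.1+6.7+0.4 = 10.2
Cheapest is Pirton–Ravel–Neston–Marden–Quorn at 6.6 min.

6.6 min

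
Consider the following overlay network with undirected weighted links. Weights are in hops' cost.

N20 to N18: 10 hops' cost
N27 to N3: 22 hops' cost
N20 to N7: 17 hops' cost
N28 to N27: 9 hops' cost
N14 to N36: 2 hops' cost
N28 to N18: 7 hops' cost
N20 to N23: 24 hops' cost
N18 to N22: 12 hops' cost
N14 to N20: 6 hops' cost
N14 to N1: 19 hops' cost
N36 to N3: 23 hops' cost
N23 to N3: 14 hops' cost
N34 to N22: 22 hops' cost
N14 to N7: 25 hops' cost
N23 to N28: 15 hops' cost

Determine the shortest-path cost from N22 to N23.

Settle nodes by increasing distance from N22:
N22: 0
N18: 12  (via N22)
N28: 19  (via N18)
N34: 22  (via N22)
N20: 22  (via N18)
N27: 28  (via N28)
N14: 28  (via N20)
N36: 30  (via N14)
N23: 34  (via N28)
Shortest route: N22 → N18 → N28 → N23 = 34 hops' cost.

34 hops' cost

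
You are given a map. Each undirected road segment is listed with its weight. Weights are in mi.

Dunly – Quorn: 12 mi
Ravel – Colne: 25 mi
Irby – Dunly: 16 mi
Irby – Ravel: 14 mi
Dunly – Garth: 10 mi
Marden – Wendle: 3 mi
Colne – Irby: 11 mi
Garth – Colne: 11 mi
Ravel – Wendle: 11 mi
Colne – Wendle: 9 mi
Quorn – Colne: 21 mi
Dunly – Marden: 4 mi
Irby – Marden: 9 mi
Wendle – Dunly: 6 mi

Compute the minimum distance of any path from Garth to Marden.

14 mi

Candidate routes:
Garth - Dunly - Marden: 10+4 = 14
Garth - Dunly - Wendle - Marden: 10+6+3 = 19
Cheapest is Garth - Dunly - Marden at 14 mi.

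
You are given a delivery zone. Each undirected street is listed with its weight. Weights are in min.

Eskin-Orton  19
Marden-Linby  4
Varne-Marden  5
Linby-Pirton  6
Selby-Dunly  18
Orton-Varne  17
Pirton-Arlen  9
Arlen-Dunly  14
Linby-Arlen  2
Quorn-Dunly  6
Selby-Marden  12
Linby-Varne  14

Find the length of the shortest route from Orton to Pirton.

Candidate routes:
Orton → Varne → Marden → Linby → Pirton: 17+5+4+6 = 32
Orton → Varne → Marden → Linby → Arlen → Pirton: 17+5+4+2+9 = 37
Orton → Varne → Linby → Pirton: 17+14+6 = 37
The minimum is 32 min via Orton → Varne → Marden → Linby → Pirton.

32 min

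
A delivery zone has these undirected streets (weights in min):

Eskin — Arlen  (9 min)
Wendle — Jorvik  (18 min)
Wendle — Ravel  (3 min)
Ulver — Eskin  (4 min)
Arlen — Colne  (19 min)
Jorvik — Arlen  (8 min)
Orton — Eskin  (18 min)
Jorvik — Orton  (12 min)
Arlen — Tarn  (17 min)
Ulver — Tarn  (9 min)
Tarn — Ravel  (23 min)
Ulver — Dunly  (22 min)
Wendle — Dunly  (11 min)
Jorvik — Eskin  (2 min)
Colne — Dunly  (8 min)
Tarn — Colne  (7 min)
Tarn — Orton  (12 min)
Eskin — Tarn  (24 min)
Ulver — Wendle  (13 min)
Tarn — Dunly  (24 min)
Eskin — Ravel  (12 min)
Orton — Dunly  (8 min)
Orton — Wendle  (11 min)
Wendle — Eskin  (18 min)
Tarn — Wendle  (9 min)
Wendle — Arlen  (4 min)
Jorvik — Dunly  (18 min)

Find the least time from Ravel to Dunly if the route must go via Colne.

27 min

Shortest Ravel→Colne: Ravel–Wendle–Tarn–Colne = 19
Shortest Colne→Dunly: Colne–Dunly = 8
Total via Colne: 19 + 8 = 27 min.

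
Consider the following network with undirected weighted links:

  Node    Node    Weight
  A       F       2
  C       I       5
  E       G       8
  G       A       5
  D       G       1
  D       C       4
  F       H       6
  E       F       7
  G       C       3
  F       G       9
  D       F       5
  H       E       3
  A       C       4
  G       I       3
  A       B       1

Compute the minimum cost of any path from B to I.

Compare a few routes:
B–A–C–I: 1+4+5 = 10
B–A–G–I: 1+5+3 = 9
B–A–C–G–I: 1+4+3+3 = 11
The minimum is 9 via B–A–G–I.

9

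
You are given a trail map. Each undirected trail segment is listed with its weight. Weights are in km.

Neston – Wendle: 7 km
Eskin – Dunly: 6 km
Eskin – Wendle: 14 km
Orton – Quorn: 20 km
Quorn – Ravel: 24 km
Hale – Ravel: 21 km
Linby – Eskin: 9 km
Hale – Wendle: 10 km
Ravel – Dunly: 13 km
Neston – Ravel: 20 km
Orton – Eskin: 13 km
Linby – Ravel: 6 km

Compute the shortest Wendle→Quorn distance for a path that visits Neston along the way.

Best Wendle to Neston: Wendle → Neston costing 7
Shortest Neston→Quorn: Neston → Ravel → Quorn = 44
Total via Neston: 7 + 44 = 51 km.

51 km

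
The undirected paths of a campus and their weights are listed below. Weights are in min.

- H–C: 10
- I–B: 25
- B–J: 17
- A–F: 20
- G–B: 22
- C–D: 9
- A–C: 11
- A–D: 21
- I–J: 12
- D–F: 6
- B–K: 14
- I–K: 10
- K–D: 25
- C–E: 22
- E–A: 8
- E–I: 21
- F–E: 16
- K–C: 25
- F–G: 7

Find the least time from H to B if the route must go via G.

Best H to G: H → C → D → F → G costing 32
Shortest G→B: G → B = 22
Total via G: 32 + 22 = 54 min.

54 min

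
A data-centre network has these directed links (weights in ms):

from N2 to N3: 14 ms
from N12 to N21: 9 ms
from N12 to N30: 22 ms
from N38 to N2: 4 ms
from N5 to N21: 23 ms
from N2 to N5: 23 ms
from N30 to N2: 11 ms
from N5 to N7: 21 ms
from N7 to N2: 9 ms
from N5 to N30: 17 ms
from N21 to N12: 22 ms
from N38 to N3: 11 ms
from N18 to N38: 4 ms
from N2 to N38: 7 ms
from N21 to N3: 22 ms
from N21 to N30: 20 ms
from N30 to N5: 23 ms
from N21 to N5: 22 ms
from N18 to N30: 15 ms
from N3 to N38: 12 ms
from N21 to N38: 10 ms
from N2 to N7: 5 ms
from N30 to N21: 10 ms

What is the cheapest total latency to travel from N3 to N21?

Enumerating some paths:
N3 → N38 → N2 → N5 → N21: 12+4+23+23 = 62
N3 → N38 → N2 → N5 → N30 → N21: 12+4+23+17+10 = 66
The minimum is 62 ms via N3 → N38 → N2 → N5 → N21.

62 ms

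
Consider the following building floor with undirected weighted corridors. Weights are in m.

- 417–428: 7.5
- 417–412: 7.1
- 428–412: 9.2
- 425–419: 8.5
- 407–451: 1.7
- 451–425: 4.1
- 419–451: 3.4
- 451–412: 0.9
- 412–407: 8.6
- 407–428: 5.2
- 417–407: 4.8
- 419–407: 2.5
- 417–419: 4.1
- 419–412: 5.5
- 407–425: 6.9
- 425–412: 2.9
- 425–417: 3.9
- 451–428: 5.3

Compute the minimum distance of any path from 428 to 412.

6.2 m

Enumerating some paths:
428–407–451–412: 5.2+1.7+0.9 = 7.8
428–451–412: 5.3+0.9 = 6.2
Cheapest is 428–451–412 at 6.2 m.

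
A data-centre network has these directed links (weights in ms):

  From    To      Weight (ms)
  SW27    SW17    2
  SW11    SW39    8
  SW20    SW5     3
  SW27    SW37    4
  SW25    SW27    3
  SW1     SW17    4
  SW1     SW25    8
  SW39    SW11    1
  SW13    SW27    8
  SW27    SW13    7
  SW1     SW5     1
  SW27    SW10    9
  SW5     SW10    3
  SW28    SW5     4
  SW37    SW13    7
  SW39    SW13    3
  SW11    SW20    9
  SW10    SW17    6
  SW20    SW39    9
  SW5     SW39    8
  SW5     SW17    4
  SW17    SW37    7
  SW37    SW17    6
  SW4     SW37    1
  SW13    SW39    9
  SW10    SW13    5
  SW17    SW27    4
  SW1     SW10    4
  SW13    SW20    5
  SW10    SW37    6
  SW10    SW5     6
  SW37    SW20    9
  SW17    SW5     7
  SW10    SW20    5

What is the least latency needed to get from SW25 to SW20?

Running Dijkstra from SW25:
SW25: 0
SW27: 3  (via SW25)
SW17: 5  (via SW27)
SW37: 7  (via SW27)
SW13: 10  (via SW27)
SW5: 12  (via SW17)
SW10: 12  (via SW27)
SW20: 15  (via SW13)
Shortest route: SW25 → SW27 → SW13 → SW20 = 15 ms.

15 ms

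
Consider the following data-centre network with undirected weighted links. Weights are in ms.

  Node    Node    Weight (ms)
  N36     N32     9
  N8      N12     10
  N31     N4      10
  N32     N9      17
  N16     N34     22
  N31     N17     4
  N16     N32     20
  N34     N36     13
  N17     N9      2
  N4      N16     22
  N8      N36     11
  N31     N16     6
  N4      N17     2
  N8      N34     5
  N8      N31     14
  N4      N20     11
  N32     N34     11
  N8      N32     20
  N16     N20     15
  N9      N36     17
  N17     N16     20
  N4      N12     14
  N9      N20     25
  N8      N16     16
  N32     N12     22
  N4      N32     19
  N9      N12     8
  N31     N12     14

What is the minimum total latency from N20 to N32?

30 ms

Running Dijkstra from N20:
N20: 0
N4: 11  (via N20)
N17: 13  (via N4)
N16: 15  (via N20)
N9: 15  (via N17)
N31: 17  (via N17)
N12: 23  (via N9)
N32: 30  (via N4)
Shortest route: N20 → N4 → N32 = 30 ms.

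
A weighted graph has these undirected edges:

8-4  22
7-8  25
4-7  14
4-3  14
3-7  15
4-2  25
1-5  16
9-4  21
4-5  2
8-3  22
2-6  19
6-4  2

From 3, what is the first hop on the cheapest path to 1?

Candidate routes:
3–7–4–5–1: 15+14+2+16 = 47
3–8–4–5–1: 22+22+2+16 = 62
3–4–5–1: 14+2+16 = 32
The minimum is 32 via 3–4–5–1.
So from 3 the first move is to 4.

4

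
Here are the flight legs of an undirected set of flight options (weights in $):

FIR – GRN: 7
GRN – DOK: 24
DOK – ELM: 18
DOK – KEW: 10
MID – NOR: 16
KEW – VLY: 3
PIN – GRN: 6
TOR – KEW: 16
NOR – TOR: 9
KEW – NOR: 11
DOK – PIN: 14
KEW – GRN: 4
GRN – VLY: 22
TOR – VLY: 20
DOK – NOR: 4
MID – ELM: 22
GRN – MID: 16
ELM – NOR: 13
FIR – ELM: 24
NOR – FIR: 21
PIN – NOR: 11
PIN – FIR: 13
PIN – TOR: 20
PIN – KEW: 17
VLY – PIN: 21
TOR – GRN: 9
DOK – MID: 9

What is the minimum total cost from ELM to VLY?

$27

Candidate routes:
ELM - NOR - KEW - VLY: 13+11+3 = 27
ELM - DOK - KEW - VLY: 18+10+3 = 31
ELM - NOR - DOK - KEW - VLY: 13+4+10+3 = 30
The minimum is $27 via ELM - NOR - KEW - VLY.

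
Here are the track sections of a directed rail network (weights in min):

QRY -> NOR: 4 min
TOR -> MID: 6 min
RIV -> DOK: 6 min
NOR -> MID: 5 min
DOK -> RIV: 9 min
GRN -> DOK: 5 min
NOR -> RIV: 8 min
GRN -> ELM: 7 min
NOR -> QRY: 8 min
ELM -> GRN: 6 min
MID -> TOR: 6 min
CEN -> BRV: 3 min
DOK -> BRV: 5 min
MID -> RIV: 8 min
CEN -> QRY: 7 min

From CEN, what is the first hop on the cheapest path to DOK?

QRY

Enumerating some paths:
CEN–QRY–NOR–MID–RIV–DOK: 7+4+5+8+6 = 30
CEN–QRY–NOR–RIV–DOK: 7+4+8+6 = 25
Cheapest is CEN–QRY–NOR–RIV–DOK at 25 min.
So from CEN the first move is to QRY.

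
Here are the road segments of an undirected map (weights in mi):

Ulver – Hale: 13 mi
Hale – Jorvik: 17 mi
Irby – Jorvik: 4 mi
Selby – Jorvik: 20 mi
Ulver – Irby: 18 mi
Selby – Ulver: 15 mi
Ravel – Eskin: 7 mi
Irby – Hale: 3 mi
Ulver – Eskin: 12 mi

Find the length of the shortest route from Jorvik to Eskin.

32 mi

Enumerating some paths:
Jorvik - Irby - Hale - Ulver - Eskin: 4+3+13+12 = 32
Jorvik - Irby - Ulver - Eskin: 4+18+12 = 34
Cheapest is Jorvik - Irby - Hale - Ulver - Eskin at 32 mi.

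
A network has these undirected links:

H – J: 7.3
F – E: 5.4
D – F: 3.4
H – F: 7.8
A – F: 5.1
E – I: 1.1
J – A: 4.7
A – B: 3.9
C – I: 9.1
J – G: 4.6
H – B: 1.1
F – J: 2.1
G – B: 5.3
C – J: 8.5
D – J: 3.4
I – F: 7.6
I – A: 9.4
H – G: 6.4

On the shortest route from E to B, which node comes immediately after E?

Compare a few routes:
E → F → H → B: 5.4+7.8+1.1 = 14.3
E → F → J → H → B: 5.4+2.1+7.3+1.1 = 15.9
E → I → A → B: 1.1+9.4+3.9 = 14.4
E → F → A → B: 5.4+5.1+3.9 = 14.4
The minimum is 14.3 via E → F → H → B.
So from E the first move is to F.

F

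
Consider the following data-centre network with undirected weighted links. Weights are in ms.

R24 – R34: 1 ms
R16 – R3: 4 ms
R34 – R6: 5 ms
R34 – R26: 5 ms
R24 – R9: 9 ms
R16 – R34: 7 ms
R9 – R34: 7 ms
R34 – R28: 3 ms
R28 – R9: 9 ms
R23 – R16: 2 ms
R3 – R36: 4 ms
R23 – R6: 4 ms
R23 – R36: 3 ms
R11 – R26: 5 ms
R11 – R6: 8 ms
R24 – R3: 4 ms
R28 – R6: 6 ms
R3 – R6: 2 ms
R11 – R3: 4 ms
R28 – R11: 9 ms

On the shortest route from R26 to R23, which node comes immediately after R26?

R34

Compare a few routes:
R26–R34–R6–R23: 5+5+4 = 14
R26–R11–R3–R6–R23: 5+4+2+4 = 15
R26–R11–R3–R16–R23: 5+4+4+2 = 15
Cheapest is R26–R34–R6–R23 at 14 ms.
So from R26 the first move is to R34.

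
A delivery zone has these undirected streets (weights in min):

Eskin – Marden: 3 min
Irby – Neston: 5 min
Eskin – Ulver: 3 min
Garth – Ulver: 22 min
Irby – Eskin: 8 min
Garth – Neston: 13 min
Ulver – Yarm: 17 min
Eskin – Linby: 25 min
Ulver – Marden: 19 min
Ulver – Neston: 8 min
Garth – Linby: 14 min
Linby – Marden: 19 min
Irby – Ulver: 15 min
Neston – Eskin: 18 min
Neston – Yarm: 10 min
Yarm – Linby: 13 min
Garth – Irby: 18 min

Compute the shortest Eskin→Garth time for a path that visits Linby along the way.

Best Eskin to Linby: Eskin–Marden–Linby costing 22
Best Linby to Garth: Linby–Garth costing 14
Total via Linby: 22 + 14 = 36 min.

36 min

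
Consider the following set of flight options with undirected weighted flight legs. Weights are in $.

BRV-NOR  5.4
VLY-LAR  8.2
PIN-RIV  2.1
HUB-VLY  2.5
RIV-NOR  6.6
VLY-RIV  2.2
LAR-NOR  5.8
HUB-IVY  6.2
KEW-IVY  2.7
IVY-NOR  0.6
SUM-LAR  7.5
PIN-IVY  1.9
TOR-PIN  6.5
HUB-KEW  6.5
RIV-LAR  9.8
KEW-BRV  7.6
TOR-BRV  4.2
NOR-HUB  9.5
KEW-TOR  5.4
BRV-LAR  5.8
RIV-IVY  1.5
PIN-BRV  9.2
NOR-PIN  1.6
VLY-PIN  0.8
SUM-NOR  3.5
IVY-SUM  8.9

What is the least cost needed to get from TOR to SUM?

$11.6

Settle nodes by increasing distance from TOR:
TOR: 0
BRV: 4.2  (via TOR)
KEW: 5.4  (via TOR)
PIN: 6.5  (via TOR)
VLY: 7.3  (via PIN)
IVY: 8.1  (via KEW)
NOR: 8.1  (via PIN)
RIV: 8.6  (via PIN)
HUB: 9.8  (via VLY)
LAR: 10  (via BRV)
SUM: 11.6  (via NOR)
Shortest route: TOR–PIN–NOR–SUM = $11.6.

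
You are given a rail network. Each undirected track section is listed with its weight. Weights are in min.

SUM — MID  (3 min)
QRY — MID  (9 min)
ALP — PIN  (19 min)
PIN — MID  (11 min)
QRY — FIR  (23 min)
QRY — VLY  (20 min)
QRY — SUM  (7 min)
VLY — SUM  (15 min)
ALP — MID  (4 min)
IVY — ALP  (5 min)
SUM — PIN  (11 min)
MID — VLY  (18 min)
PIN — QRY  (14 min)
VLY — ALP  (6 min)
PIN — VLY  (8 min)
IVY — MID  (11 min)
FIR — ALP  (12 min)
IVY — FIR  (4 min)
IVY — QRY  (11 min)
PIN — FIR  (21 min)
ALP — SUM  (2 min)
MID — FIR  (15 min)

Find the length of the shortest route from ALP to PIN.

Compare a few routes:
ALP - VLY - PIN: 6+8 = 14
ALP - SUM - PIN: 2+11 = 13
The minimum is 13 min via ALP - SUM - PIN.

13 min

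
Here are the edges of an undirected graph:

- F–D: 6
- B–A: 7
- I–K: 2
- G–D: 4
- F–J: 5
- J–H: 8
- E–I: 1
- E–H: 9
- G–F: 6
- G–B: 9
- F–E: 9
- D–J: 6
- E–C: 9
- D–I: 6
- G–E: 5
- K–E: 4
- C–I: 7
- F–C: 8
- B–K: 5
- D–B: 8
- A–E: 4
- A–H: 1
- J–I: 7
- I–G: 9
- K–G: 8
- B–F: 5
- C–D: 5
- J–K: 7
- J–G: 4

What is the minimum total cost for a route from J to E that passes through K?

Best J to K: J → K costing 7
Best K to E: K → I → E costing 3
Total via K: 7 + 3 = 10.

10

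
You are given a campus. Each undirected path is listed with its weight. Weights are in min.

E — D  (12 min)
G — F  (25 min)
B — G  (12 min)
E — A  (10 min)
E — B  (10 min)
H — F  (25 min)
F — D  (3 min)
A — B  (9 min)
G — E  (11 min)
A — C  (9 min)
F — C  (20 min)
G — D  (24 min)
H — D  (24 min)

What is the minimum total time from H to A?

Compare a few routes:
H - F - C - A: 25+20+9 = 54
H - F - D - E - A: 25+3+12+10 = 50
H - D - E - B - A: 24+12+10+9 = 55
H - D - E - A: 24+12+10 = 46
Cheapest is H - D - E - A at 46 min.

46 min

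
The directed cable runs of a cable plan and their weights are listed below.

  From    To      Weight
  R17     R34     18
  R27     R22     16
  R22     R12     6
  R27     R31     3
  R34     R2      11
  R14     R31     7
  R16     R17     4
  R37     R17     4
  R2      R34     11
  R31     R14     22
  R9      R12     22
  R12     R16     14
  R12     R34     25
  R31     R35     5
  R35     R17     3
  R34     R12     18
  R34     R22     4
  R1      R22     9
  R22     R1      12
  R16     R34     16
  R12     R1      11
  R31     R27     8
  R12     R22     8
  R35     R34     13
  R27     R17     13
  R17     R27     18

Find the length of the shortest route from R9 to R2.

Candidate routes:
R9 - R12 - R16 - R34 - R2: 22+14+16+11 = 63
R9 - R12 - R16 - R17 - R27 - R31 - R35 - R34 - R2: 22+14+4+18+3+5+13+11 = 90
R9 - R12 - R34 - R2: 22+25+11 = 58
R9 - R12 - R16 - R17 - R34 - R2: 22+14+4+18+11 = 69
Cheapest is R9 - R12 - R34 - R2 at 58.

58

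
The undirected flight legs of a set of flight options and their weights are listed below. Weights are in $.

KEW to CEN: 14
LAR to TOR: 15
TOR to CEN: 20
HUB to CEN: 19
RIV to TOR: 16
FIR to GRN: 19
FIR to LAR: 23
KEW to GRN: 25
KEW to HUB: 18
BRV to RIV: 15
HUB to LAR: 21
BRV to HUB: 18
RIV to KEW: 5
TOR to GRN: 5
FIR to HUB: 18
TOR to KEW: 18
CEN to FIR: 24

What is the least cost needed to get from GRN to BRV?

Settle nodes by increasing distance from GRN:
GRN: 0
TOR: 5  (via GRN)
FIR: 19  (via GRN)
LAR: 20  (via TOR)
RIV: 21  (via TOR)
KEW: 23  (via TOR)
CEN: 25  (via TOR)
BRV: 36  (via RIV)
Shortest route: GRN–TOR–RIV–BRV = $36.

$36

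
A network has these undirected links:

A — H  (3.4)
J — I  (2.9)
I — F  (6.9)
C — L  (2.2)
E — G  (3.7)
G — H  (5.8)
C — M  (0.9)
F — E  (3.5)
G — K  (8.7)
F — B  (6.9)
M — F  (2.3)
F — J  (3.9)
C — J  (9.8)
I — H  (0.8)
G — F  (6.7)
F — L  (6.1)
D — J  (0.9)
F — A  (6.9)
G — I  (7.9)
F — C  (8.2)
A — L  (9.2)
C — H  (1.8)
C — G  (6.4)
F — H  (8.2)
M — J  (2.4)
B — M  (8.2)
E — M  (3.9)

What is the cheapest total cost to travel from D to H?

4.6

Compare a few routes:
D - J - I - H: 0.9+2.9+0.8 = 4.6
D - J - M - C - H: 0.9+2.4+0.9+1.8 = 6
The minimum is 4.6 via D - J - I - H.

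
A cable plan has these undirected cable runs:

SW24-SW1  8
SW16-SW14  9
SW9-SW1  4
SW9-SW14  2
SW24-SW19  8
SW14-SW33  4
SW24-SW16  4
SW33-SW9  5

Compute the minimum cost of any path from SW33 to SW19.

Settle nodes by increasing distance from SW33:
SW33: 0
SW14: 4  (via SW33)
SW9: 5  (via SW33)
SW1: 9  (via SW9)
SW16: 13  (via SW14)
SW24: 17  (via SW1)
SW19: 25  (via SW24)
Shortest route: SW33–SW9–SW1–SW24–SW19 = 25.

25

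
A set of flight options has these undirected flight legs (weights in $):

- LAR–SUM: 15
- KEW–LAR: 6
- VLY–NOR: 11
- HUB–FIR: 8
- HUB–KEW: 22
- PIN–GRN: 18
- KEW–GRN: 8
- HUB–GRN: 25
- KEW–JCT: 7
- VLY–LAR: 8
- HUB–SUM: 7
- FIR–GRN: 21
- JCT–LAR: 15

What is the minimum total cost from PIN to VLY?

Enumerating some paths:
PIN - GRN - HUB - SUM - LAR - VLY: 18+25+7+15+8 = 73
PIN - GRN - KEW - LAR - VLY: 18+8+6+8 = 40
PIN - GRN - KEW - JCT - LAR - VLY: 18+8+7+15+8 = 56
The minimum is $40 via PIN - GRN - KEW - LAR - VLY.

$40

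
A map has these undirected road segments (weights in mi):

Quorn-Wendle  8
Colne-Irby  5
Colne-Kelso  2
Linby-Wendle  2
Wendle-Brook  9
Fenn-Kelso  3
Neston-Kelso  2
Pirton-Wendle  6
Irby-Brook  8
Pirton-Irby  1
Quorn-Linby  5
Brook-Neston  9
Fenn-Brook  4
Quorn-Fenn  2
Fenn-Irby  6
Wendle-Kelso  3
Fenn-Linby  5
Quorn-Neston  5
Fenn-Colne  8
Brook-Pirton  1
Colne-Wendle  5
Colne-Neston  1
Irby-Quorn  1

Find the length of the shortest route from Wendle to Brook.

7 mi

Candidate routes:
Wendle–Brook: 9 = 9
Wendle–Pirton–Brook: 6+1 = 7
Wendle–Kelso–Fenn–Brook: 3+3+4 = 10
Cheapest is Wendle–Pirton–Brook at 7 mi.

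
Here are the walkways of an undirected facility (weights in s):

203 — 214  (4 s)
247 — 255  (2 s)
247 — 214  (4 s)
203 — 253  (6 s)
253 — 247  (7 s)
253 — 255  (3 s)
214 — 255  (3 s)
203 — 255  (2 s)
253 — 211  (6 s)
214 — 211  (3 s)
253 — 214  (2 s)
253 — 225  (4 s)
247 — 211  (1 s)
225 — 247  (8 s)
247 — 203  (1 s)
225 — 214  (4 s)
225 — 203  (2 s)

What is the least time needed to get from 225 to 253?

4 s

Enumerating some paths:
225 → 214 → 253: 4+2 = 6
225 → 253: 4 = 4
The minimum is 4 s via 225 → 253.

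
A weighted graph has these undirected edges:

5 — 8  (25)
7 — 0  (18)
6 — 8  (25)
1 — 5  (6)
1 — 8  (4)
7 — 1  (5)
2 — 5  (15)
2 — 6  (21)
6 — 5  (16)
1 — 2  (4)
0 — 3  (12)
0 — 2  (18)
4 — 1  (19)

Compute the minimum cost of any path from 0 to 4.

41

Compare a few routes:
0–2–1–4: 18+4+19 = 41
0–7–1–4: 18+5+19 = 42
Cheapest is 0–2–1–4 at 41.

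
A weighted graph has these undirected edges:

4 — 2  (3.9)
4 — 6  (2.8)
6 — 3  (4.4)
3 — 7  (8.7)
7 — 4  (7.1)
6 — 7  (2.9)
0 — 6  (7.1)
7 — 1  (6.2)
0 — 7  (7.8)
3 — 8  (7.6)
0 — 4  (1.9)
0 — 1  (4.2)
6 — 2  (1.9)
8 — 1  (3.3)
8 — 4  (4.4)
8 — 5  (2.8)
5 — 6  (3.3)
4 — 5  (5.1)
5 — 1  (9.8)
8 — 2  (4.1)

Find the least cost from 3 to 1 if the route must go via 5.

Best 3 to 5: 3–6–5 costing 7.7
Best 5 to 1: 5–8–1 costing 6.1
Total via 5: 7.7 + 6.1 = 13.8.

13.8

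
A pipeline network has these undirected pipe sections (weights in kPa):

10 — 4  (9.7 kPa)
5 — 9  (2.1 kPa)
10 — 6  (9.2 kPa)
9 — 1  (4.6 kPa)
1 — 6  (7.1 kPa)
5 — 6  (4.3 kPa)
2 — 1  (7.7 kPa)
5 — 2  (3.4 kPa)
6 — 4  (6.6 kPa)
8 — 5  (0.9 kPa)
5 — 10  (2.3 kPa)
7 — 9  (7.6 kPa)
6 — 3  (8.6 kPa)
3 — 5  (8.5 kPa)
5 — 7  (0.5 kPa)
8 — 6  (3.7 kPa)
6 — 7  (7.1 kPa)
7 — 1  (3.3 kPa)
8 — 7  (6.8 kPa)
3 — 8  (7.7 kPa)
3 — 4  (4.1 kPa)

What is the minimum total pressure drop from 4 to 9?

Shortest distances from 4:
4: 0
3: 4.1  (via 4)
6: 6.6  (via 4)
10: 9.7  (via 4)
8: 10.3  (via 6)
5: 10.9  (via 6)
7: 11.4  (via 5)
9: 13  (via 5)
Shortest route: 4 → 6 → 5 → 9 = 13 kPa.

13 kPa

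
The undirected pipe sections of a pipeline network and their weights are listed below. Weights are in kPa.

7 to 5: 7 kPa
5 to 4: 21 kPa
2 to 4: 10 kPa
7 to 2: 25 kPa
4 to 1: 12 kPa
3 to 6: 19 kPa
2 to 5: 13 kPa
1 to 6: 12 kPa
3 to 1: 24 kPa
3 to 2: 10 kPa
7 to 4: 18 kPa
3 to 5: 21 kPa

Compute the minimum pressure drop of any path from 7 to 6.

Candidate routes:
7 → 4 → 1 → 6: 18+12+12 = 42
7 → 5 → 3 → 6: 7+21+19 = 47
Cheapest is 7 → 4 → 1 → 6 at 42 kPa.

42 kPa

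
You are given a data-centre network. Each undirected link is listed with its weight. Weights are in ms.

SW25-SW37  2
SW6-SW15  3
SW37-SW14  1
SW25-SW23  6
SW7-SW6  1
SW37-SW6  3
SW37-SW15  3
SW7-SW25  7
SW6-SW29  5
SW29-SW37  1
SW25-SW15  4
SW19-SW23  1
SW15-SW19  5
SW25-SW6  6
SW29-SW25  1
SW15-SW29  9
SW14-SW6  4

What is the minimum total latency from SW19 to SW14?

Candidate routes:
SW19 → SW15 → SW37 → SW14: 5+3+1 = 9
SW19 → SW23 → SW25 → SW29 → SW37 → SW14: 1+6+1+1+1 = 10
SW19 → SW23 → SW25 → SW37 → SW14: 1+6+2+1 = 10
Cheapest is SW19 → SW15 → SW37 → SW14 at 9 ms.

9 ms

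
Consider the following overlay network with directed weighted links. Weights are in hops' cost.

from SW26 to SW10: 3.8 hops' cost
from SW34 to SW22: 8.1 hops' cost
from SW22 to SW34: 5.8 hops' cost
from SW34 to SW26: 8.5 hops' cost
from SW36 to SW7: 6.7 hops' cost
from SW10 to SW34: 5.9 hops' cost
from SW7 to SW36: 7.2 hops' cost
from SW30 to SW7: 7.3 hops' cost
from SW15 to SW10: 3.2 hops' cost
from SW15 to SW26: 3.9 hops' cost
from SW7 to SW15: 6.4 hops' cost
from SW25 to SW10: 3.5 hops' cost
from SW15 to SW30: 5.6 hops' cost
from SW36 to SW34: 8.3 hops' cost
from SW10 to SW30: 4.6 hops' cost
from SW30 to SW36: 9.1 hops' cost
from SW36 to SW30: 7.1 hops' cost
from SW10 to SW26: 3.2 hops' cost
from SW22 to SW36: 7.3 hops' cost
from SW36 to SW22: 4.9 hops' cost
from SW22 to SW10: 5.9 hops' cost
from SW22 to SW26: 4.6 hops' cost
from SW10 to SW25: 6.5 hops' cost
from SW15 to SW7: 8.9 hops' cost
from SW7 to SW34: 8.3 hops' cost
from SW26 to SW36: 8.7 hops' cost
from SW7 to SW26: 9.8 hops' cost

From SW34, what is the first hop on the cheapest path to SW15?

Enumerating some paths:
SW34 → SW26 → SW36 → SW7 → SW15: 8.5+8.7+6.7+6.4 = 30.3
SW34 → SW26 → SW10 → SW30 → SW7 → SW15: 8.5+3.8+4.6+7.3+6.4 = 30.6
SW34 → SW22 → SW36 → SW7 → SW15: 8.1+7.3+6.7+6.4 = 28.5
The minimum is 28.5 hops' cost via SW34 → SW22 → SW36 → SW7 → SW15.
So from SW34 the first move is to SW22.

SW22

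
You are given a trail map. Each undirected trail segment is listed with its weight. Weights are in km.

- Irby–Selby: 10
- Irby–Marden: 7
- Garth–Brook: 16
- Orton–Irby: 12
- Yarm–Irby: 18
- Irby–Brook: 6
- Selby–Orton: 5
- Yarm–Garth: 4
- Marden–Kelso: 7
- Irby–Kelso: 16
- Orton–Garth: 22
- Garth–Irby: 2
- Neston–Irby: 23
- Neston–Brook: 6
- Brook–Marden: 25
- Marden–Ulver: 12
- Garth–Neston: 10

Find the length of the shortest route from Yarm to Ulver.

25 km

Settle nodes by increasing distance from Yarm:
Yarm: 0
Garth: 4  (via Yarm)
Irby: 6  (via Garth)
Brook: 12  (via Irby)
Marden: 13  (via Irby)
Neston: 14  (via Garth)
Selby: 16  (via Irby)
Orton: 18  (via Irby)
Kelso: 20  (via Marden)
Ulver: 25  (via Marden)
Shortest route: Yarm → Garth → Irby → Marden → Ulver = 25 km.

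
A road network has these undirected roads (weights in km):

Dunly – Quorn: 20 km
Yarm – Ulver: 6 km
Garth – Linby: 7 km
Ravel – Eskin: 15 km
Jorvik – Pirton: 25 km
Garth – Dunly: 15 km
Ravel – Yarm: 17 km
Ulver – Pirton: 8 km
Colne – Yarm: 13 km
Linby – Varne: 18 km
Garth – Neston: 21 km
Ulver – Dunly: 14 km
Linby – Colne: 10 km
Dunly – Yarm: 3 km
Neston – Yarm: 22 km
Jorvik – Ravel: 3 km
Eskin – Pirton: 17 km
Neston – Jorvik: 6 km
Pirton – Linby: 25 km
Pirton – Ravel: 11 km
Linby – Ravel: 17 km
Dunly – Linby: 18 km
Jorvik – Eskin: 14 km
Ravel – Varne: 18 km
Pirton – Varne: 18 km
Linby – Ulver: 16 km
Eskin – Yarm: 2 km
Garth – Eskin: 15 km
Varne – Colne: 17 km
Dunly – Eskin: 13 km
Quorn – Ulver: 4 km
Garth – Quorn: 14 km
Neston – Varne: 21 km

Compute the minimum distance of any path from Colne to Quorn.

23 km

Compare a few routes:
Colne–Yarm–Ulver–Quorn: 13+6+4 = 23
Colne–Linby–Garth–Quorn: 10+7+14 = 31
Colne–Linby–Ulver–Quorn: 10+16+4 = 30
Colne–Yarm–Dunly–Ulver–Quorn: 13+3+14+4 = 34
Cheapest is Colne–Yarm–Ulver–Quorn at 23 km.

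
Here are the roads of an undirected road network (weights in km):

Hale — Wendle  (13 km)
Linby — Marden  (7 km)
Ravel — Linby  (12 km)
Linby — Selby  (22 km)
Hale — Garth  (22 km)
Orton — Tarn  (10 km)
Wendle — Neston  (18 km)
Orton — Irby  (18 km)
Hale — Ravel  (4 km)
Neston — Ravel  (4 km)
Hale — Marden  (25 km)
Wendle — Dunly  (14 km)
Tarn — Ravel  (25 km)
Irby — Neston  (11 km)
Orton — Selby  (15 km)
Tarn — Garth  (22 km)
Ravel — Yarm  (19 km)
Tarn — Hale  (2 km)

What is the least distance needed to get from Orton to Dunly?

Compare a few routes:
Orton → Tarn → Hale → Ravel → Neston → Wendle → Dunly: 10+2+4+4+18+14 = 52
Orton → Tarn → Hale → Wendle → Dunly: 10+2+13+14 = 39
Orton → Irby → Neston → Wendle → Dunly: 18+11+18+14 = 61
Cheapest is Orton → Tarn → Hale → Wendle → Dunly at 39 km.

39 km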